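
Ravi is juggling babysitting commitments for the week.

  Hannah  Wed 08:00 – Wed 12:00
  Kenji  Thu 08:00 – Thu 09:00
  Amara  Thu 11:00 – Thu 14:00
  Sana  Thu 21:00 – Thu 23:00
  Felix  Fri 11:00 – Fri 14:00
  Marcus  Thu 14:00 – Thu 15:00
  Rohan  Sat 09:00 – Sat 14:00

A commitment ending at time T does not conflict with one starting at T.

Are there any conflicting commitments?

Sorted by start: Hannah, Kenji, Amara, Marcus, Sana, Felix, Rohan.
Kenji starts after Hannah ends, so nothing later overlaps Hannah either.
Amara starts after Kenji ends, so nothing later overlaps Kenji either.
Marcus starts exactly when Amara ends (back-to-back, no overlap), so nothing later overlaps Amara either.
Sana starts after Marcus ends, so nothing later overlaps Marcus either.
Felix starts after Sana ends, so nothing later overlaps Sana either.
Rohan starts after Felix ends.
Every pair is clear; the schedule has no overlaps.

No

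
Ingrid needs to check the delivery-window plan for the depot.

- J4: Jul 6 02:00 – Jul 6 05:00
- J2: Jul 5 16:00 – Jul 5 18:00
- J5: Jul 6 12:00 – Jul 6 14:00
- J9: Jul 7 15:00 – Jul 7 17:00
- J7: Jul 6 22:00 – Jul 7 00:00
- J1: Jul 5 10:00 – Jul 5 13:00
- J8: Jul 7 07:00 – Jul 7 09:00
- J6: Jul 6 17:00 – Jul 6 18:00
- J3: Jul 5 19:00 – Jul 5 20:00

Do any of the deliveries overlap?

Sorted by start: J1, J2, J3, J4, J5, J6, J7, J8, J9.
J2 starts after J1 ends; J1 is clear from here.
J3 starts after J2 ends; J2 is clear from here.
J4 starts after J3 ends; J3 is clear from here.
J5 starts after J4 ends; J4 is clear from here.
J6 starts after J5 ends; J5 is clear from here.
J7 starts after J6 ends; J6 is clear from here.
J8 starts after J7 ends; J7 is clear from here.
J9 starts after J8 ends.
Every pair is clear; the schedule has no overlaps.

No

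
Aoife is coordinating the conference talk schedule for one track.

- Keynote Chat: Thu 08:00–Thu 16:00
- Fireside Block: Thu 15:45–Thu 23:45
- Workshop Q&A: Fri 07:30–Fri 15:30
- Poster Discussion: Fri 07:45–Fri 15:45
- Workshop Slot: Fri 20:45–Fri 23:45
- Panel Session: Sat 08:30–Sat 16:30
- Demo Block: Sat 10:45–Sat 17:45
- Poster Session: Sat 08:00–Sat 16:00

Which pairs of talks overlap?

Demo Block & Panel Session, Demo Block & Poster Session, Fireside Block & Keynote Chat, Panel Session & Poster Session, Poster Discussion & Workshop Q&A

Two intervals overlap when each starts before the other ends.
Sorted by start: Keynote Chat, Fireside Block, Workshop Q&A, Poster Discussion, Workshop Slot, Poster Session, Panel Session, Demo Block.
Fireside Block starts before Keynote Chat ends → Keynote Chat and Fireside Block overlap.
Workshop Q&A starts after Keynote Chat ends, so Keynote Chat has no further overlaps.
Workshop Q&A starts after Fireside Block ends, so Fireside Block has no further overlaps.
Poster Discussion starts before Workshop Q&A ends → Workshop Q&A and Poster Discussion overlap.
Workshop Slot starts after Workshop Q&A ends, so Workshop Q&A has no further overlaps.
Workshop Slot starts after Poster Discussion ends, so Poster Discussion has no further overlaps.
Poster Session starts after Workshop Slot ends, so Workshop Slot has no further overlaps.
Panel Session starts before Poster Session ends → Poster Session and Panel Session overlap.
Demo Block starts before Poster Session ends → Poster Session and Demo Block overlap.
Demo Block starts before Panel Session ends → Panel Session and Demo Block overlap.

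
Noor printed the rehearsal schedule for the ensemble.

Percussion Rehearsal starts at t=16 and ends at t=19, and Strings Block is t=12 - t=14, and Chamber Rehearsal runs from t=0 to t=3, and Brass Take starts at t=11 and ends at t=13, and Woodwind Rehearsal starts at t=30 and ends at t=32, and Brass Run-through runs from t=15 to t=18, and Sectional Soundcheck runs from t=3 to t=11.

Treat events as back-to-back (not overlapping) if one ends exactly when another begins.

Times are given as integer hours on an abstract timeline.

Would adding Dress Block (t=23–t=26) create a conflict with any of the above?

No — it doesn't clash with anything

Chamber Rehearsal: ends t=3 at or before Dress Block starts t=23 → clear.
Sectional Soundcheck: ends t=11 at or before Dress Block starts t=23 → clear.
Brass Take: ends t=13 at or before Dress Block starts t=23 → clear.
Strings Block: ends t=14 at or before Dress Block starts t=23 → clear.
Brass Run-through: ends t=18 at or before Dress Block starts t=23 → clear.
Percussion Rehearsal: ends t=19 at or before Dress Block starts t=23 → clear.
Woodwind Rehearsal: starts t=30 at or after Dress Block ends t=26 → clear.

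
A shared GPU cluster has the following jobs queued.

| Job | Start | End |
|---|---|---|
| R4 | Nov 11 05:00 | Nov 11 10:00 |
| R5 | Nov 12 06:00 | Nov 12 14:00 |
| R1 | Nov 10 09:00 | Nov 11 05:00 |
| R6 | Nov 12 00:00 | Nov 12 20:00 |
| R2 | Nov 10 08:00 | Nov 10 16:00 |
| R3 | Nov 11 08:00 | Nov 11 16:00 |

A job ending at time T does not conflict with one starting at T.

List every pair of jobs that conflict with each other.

R1 & R2, R3 & R4, R5 & R6

Sorted by start: R2, R1, R4, R3, R6, R5.
R1 starts before R2 ends → R2 and R1 overlap.
R4 starts after R2 ends — done with R2.
R4 starts exactly when R1 ends (back-to-back, no overlap) — done with R1.
R3 starts before R4 ends → R4 and R3 overlap.
R6 starts after R4 ends — done with R4.
R6 starts after R3 ends — done with R3.
R5 starts before R6 ends → R6 and R5 overlap.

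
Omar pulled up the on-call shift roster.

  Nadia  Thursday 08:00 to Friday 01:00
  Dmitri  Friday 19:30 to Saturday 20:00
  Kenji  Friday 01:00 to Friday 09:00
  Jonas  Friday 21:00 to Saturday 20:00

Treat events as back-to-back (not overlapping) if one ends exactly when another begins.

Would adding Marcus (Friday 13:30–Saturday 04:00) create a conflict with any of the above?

Yes — it overlaps Dmitri, Jonas

Nadia: ends Friday 01:00 at or before Marcus starts Friday 13:30 → clear.
Kenji: ends Friday 09:00 at or before Marcus starts Friday 13:30 → clear.
Dmitri: starts Friday 19:30 before Marcus ends Saturday 04:00, and ends Saturday 20:00 after Marcus starts Friday 13:30 → overlap.
Jonas: starts Friday 21:00 before Marcus ends Saturday 04:00, and ends Saturday 20:00 after Marcus starts Friday 13:30 → overlap.
Marcus overlaps Dmitri, Jonas.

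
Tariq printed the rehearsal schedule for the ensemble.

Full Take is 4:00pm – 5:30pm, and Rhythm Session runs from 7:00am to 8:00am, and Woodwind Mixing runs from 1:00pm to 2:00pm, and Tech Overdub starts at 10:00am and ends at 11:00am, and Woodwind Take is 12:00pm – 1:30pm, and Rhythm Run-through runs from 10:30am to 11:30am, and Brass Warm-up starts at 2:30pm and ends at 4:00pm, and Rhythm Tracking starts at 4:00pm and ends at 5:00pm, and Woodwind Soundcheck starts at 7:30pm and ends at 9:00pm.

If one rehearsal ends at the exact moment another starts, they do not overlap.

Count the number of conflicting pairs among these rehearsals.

3

Sorted by start: Rhythm Session, Tech Overdub, Rhythm Run-through, Woodwind Take, Woodwind Mixing, Brass Warm-up, Full Take, Rhythm Tracking, Woodwind Soundcheck.
Tech Overdub starts after Rhythm Session ends; Rhythm Session is clear from here.
Rhythm Run-through starts before Tech Overdub ends → Tech Overdub and Rhythm Run-through overlap.
Woodwind Take starts after Tech Overdub ends; Tech Overdub is clear from here.
Woodwind Take starts after Rhythm Run-through ends; Rhythm Run-through is clear from here.
Woodwind Mixing starts before Woodwind Take ends → Woodwind Take and Woodwind Mixing overlap.
Brass Warm-up starts after Woodwind Take ends; Woodwind Take is clear from here.
Brass Warm-up starts after Woodwind Mixing ends; Woodwind Mixing is clear from here.
Full Take starts exactly when Brass Warm-up ends (back-to-back, no overlap); Brass Warm-up is clear from here.
Rhythm Tracking starts before Full Take ends → Full Take and Rhythm Tracking overlap.
Woodwind Soundcheck starts after Full Take ends.
Woodwind Soundcheck starts after Rhythm Tracking ends.
Overlapping pairs: Full Take & Rhythm Tracking, Rhythm Run-through & Tech Overdub, Woodwind Mixing & Woodwind Take — 3 in total.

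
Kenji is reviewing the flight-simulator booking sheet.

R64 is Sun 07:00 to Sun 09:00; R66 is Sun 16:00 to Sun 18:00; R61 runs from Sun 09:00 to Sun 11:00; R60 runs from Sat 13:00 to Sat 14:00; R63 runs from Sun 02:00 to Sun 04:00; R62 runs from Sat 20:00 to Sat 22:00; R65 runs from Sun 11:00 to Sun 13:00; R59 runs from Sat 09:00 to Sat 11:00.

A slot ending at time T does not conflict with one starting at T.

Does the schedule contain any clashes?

No

Sorted by start: R59, R60, R62, R63, R64, R61, R65, R66.
R60 starts after R59 ends, so nothing later overlaps R59 either.
R62 starts after R60 ends, so nothing later overlaps R60 either.
R63 starts after R62 ends, so nothing later overlaps R62 either.
R64 starts after R63 ends, so nothing later overlaps R63 either.
R61 starts exactly when R64 ends (back-to-back, no overlap), so nothing later overlaps R64 either.
R65 starts exactly when R61 ends (back-to-back, no overlap), so nothing later overlaps R61 either.
R66 starts after R65 ends.
Every pair is clear; the schedule has no overlaps.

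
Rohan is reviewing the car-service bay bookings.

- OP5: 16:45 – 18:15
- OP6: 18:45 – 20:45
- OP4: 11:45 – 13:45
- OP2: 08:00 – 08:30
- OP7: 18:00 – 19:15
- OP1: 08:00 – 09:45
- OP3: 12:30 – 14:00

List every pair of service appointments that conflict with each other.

Sorted by start: OP1, OP2, OP4, OP3, OP5, OP7, OP6.
OP2 starts before OP1 ends → OP1 and OP2 overlap.
OP4 starts after OP1 ends, so OP1 has no further overlaps.
OP4 starts after OP2 ends, so OP2 has no further overlaps.
OP3 starts before OP4 ends → OP4 and OP3 overlap.
OP5 starts after OP4 ends, so OP4 has no further overlaps.
OP5 starts after OP3 ends, so OP3 has no further overlaps.
OP7 starts before OP5 ends → OP5 and OP7 overlap.
OP6 starts after OP5 ends.
OP6 starts before OP7 ends → OP7 and OP6 overlap.

OP1 & OP2, OP3 & OP4, OP5 & OP7, OP6 & OP7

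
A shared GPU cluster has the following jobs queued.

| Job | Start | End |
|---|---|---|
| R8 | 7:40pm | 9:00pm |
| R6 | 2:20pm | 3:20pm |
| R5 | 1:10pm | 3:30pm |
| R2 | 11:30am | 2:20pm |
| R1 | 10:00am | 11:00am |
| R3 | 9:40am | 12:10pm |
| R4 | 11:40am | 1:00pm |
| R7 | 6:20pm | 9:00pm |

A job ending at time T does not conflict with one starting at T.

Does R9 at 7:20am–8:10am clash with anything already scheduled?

R3: starts 9:40am at or after R9 ends 8:10am → clear.
R1: starts 10:00am at or after R9 ends 8:10am → clear.
R2: starts 11:30am at or after R9 ends 8:10am → clear.
R4: starts 11:40am at or after R9 ends 8:10am → clear.
R5: starts 1:10pm at or after R9 ends 8:10am → clear.
R6: starts 2:20pm at or after R9 ends 8:10am → clear.
R7: starts 6:20pm at or after R9 ends 8:10am → clear.
R8: starts 7:40pm at or after R9 ends 8:10am → clear.

No — it doesn't clash with anything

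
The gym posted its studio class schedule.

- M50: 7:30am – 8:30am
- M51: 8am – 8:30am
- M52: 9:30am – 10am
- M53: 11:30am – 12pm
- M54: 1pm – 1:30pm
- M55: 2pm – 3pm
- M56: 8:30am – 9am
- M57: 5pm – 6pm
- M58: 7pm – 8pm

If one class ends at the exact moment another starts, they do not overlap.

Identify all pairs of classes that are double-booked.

Two intervals overlap when each starts before the other ends.
Sorted by start: M50, M51, M56, M52, M53, M54, M55, M57, M58.
M51 starts before M50 ends → M50 and M51 overlap.
M56 starts exactly when M50 ends (back-to-back, no overlap) — done with M50.
M56 starts exactly when M51 ends (back-to-back, no overlap) — done with M51.
M52 starts after M56 ends — done with M56.
M53 starts after M52 ends — done with M52.
M54 starts after M53 ends — done with M53.
M55 starts after M54 ends — done with M54.
M57 starts after M55 ends — done with M55.
M58 starts after M57 ends.

M50 & M51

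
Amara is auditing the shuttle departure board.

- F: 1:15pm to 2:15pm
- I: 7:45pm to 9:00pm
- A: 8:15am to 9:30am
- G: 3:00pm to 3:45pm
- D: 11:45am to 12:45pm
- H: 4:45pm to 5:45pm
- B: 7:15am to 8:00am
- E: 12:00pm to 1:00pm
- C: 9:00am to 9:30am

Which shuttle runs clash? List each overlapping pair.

A & C, D & E

Sorted by start: B, A, C, D, E, F, G, H, I.
A starts after B ends; B is clear from here.
C starts before A ends → A and C overlap.
D starts after A ends; A is clear from here.
D starts after C ends; C is clear from here.
E starts before D ends → D and E overlap.
F starts after D ends; D is clear from here.
F starts after E ends; E is clear from here.
G starts after F ends; F is clear from here.
H starts after G ends; G is clear from here.
I starts after H ends.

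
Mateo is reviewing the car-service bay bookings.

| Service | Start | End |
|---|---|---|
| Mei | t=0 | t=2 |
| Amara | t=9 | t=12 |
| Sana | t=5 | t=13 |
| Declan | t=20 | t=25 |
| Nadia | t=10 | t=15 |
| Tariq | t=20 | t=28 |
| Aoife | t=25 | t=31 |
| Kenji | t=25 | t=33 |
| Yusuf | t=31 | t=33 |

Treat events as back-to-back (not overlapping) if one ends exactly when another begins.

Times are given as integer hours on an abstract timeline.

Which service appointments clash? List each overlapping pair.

Sorted by start: Mei, Sana, Amara, Nadia, Declan, Tariq, Aoife, Kenji, Yusuf.
Sana starts after Mei ends, so Mei has no further overlaps.
Amara starts before Sana ends → Sana and Amara overlap.
Nadia starts before Sana ends → Sana and Nadia overlap.
Declan starts after Sana ends, so Sana has no further overlaps.
Nadia starts before Amara ends → Amara and Nadia overlap.
Declan starts after Amara ends, so Amara has no further overlaps.
Declan starts after Nadia ends, so Nadia has no further overlaps.
Tariq starts before Declan ends → Declan and Tariq overlap.
Aoife starts exactly when Declan ends (back-to-back, no overlap), so Declan has no further overlaps.
Aoife starts before Tariq ends → Tariq and Aoife overlap.
Kenji starts before Tariq ends → Tariq and Kenji overlap.
Yusuf starts after Tariq ends.
Kenji starts before Aoife ends → Aoife and Kenji overlap.
Yusuf starts exactly when Aoife ends (back-to-back, no overlap).
Yusuf starts before Kenji ends → Kenji and Yusuf overlap.

Amara & Nadia, Amara & Sana, Aoife & Kenji, Aoife & Tariq, Declan & Tariq, Kenji & Tariq, Kenji & Yusuf, Nadia & Sana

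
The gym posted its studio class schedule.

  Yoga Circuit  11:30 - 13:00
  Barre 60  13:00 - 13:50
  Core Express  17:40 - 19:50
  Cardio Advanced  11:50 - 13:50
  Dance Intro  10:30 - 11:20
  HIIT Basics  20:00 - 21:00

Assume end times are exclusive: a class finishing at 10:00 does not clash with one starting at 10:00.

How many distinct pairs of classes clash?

Sorted by start: Dance Intro, Yoga Circuit, Cardio Advanced, Barre 60, Core Express, HIIT Basics.
Yoga Circuit starts after Dance Intro ends, so nothing later overlaps Dance Intro either.
Cardio Advanced starts before Yoga Circuit ends → Yoga Circuit and Cardio Advanced overlap.
Barre 60 starts exactly when Yoga Circuit ends (back-to-back, no overlap), so nothing later overlaps Yoga Circuit either.
Barre 60 starts before Cardio Advanced ends → Cardio Advanced and Barre 60 overlap.
Core Express starts after Cardio Advanced ends, so nothing later overlaps Cardio Advanced either.
Core Express starts after Barre 60 ends, so nothing later overlaps Barre 60 either.
HIIT Basics starts after Core Express ends.
Overlapping pairs: Barre 60 & Cardio Advanced, Cardio Advanced & Yoga Circuit — 2 in total.

2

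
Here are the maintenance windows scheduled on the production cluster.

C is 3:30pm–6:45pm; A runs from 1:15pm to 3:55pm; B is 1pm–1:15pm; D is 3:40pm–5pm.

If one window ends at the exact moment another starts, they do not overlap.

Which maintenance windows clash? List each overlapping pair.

A & C, A & D, C & D

Two intervals overlap when each starts before the other ends.
Sorted by start: B, A, C, D.
A starts exactly when B ends (back-to-back, no overlap) — done with B.
C starts before A ends → A and C overlap.
D starts before A ends → A and D overlap.
D starts before C ends → C and D overlap.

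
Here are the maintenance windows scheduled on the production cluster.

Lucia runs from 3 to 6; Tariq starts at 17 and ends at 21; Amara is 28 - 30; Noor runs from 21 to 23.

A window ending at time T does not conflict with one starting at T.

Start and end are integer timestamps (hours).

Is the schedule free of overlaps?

Sorted by start: Lucia, Tariq, Noor, Amara.
Tariq starts after Lucia ends, so nothing later overlaps Lucia either.
Noor starts exactly when Tariq ends (back-to-back, no overlap), so nothing later overlaps Tariq either.
Amara starts after Noor ends.
Every pair is clear; the schedule has no overlaps.

Yes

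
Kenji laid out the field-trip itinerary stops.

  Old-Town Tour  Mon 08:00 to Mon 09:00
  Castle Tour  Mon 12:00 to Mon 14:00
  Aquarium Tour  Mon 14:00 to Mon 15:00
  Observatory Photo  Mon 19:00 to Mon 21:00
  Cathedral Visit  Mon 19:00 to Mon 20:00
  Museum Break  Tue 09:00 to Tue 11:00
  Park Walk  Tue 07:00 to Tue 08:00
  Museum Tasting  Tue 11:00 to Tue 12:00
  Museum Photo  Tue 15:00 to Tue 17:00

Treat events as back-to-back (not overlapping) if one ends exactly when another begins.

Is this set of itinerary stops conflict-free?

No

Two intervals overlap when each starts before the other ends.
Sorted by start: Old-Town Tour, Castle Tour, Aquarium Tour, Observatory Photo, Cathedral Visit, Park Walk, Museum Break, Museum Tasting, Museum Photo.
Castle Tour starts after Old-Town Tour ends, so nothing later overlaps Old-Town Tour either.
Aquarium Tour starts exactly when Castle Tour ends (back-to-back, no overlap), so nothing later overlaps Castle Tour either.
Observatory Photo starts after Aquarium Tour ends, so nothing later overlaps Aquarium Tour either.
Cathedral Visit starts before Observatory Photo ends → Observatory Photo and Cathedral Visit overlap.
That's a conflict, so the schedule is not conflict-free.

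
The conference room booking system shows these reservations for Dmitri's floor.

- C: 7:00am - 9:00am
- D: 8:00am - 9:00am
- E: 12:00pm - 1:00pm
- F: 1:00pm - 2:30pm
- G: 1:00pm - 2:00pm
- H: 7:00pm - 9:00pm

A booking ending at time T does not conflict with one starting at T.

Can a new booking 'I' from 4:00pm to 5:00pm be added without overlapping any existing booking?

C: ends 9:00am at or before I starts 4:00pm → clear.
D: ends 9:00am at or before I starts 4:00pm → clear.
E: ends 1:00pm at or before I starts 4:00pm → clear.
F: ends 2:30pm at or before I starts 4:00pm → clear.
G: ends 2:00pm at or before I starts 4:00pm → clear.
H: starts 7:00pm at or after I ends 5:00pm → clear.

Yes — the slot is free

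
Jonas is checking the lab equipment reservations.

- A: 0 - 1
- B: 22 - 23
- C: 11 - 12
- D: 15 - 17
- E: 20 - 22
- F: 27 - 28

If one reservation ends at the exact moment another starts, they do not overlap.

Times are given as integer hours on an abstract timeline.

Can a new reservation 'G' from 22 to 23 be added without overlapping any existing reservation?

A: ends 1 at or before G starts 22 → clear.
C: ends 12 at or before G starts 22 → clear.
D: ends 17 at or before G starts 22 → clear.
E: ends 22 at or before G starts 22 → clear.
B: starts 22 before G ends 23, and ends 23 after G starts 22 → overlap.
F: starts 27 at or after G ends 23 → clear.
G overlaps B.

No — it overlaps B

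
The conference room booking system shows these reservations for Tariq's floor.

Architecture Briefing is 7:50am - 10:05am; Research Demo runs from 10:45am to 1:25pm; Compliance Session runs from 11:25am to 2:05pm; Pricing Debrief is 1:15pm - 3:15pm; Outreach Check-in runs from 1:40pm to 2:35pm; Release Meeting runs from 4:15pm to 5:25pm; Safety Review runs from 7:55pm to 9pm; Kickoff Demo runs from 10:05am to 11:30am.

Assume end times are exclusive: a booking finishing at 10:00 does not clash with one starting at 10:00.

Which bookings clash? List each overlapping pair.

Compliance Session & Kickoff Demo, Compliance Session & Outreach Check-in, Compliance Session & Pricing Debrief, Compliance Session & Research Demo, Kickoff Demo & Research Demo, Outreach Check-in & Pricing Debrief, Pricing Debrief & Research Demo

Check each pair: they overlap iff neither finishes before the other starts.
Sorted by start: Architecture Briefing, Kickoff Demo, Research Demo, Compliance Session, Pricing Debrief, Outreach Check-in, Release Meeting, Safety Review.
Kickoff Demo starts exactly when Architecture Briefing ends (back-to-back, no overlap) — done with Architecture Briefing.
Research Demo starts before Kickoff Demo ends → Kickoff Demo and Research Demo overlap.
Compliance Session starts before Kickoff Demo ends → Kickoff Demo and Compliance Session overlap.
Pricing Debrief starts after Kickoff Demo ends — done with Kickoff Demo.
Compliance Session starts before Research Demo ends → Research Demo and Compliance Session overlap.
Pricing Debrief starts before Research Demo ends → Research Demo and Pricing Debrief overlap.
Outreach Check-in starts after Research Demo ends — done with Research Demo.
Pricing Debrief starts before Compliance Session ends → Compliance Session and Pricing Debrief overlap.
Outreach Check-in starts before Compliance Session ends → Compliance Session and Outreach Check-in overlap.
Release Meeting starts after Compliance Session ends — done with Compliance Session.
Outreach Check-in starts before Pricing Debrief ends → Pricing Debrief and Outreach Check-in overlap.
Release Meeting starts after Pricing Debrief ends — done with Pricing Debrief.
Release Meeting starts after Outreach Check-in ends — done with Outreach Check-in.
Safety Review starts after Release Meeting ends.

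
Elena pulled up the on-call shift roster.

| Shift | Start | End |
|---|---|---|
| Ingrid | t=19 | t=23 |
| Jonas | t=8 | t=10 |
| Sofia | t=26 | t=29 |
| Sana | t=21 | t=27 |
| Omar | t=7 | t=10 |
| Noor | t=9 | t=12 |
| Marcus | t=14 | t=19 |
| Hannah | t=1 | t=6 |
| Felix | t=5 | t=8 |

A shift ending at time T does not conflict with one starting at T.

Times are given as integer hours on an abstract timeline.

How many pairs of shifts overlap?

7

Sorted by start: Hannah, Felix, Omar, Jonas, Noor, Marcus, Ingrid, Sana, Sofia.
Felix starts before Hannah ends → Hannah and Felix overlap.
Omar starts after Hannah ends — done with Hannah.
Omar starts before Felix ends → Felix and Omar overlap.
Jonas starts exactly when Felix ends (back-to-back, no overlap) — done with Felix.
Jonas starts before Omar ends → Omar and Jonas overlap.
Noor starts before Omar ends → Omar and Noor overlap.
Marcus starts after Omar ends — done with Omar.
Noor starts before Jonas ends → Jonas and Noor overlap.
Marcus starts after Jonas ends — done with Jonas.
Marcus starts after Noor ends — done with Noor.
Ingrid starts exactly when Marcus ends (back-to-back, no overlap) — done with Marcus.
Sana starts before Ingrid ends → Ingrid and Sana overlap.
Sofia starts after Ingrid ends.
Sofia starts before Sana ends → Sana and Sofia overlap.
Overlapping pairs: Felix & Hannah, Felix & Omar, Ingrid & Sana, Jonas & Noor, Jonas & Omar, Noor & Omar, Sana & Sofia — 7 in total.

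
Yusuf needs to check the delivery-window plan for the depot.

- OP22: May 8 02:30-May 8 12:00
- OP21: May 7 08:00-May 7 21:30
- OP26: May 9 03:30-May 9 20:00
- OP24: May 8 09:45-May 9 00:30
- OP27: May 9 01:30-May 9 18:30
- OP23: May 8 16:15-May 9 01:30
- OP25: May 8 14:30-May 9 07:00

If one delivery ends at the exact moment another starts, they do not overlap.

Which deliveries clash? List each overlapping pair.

Sorted by start: OP21, OP22, OP24, OP25, OP23, OP27, OP26.
OP22 starts after OP21 ends; OP21 is clear from here.
OP24 starts before OP22 ends → OP22 and OP24 overlap.
OP25 starts after OP22 ends; OP22 is clear from here.
OP25 starts before OP24 ends → OP24 and OP25 overlap.
OP23 starts before OP24 ends → OP24 and OP23 overlap.
OP27 starts after OP24 ends; OP24 is clear from here.
OP23 starts before OP25 ends → OP25 and OP23 overlap.
OP27 starts before OP25 ends → OP25 and OP27 overlap.
OP26 starts before OP25 ends → OP25 and OP26 overlap.
OP27 starts exactly when OP23 ends (back-to-back, no overlap); OP23 is clear from here.
OP26 starts before OP27 ends → OP27 and OP26 overlap.

OP22 & OP24, OP23 & OP24, OP23 & OP25, OP24 & OP25, OP25 & OP26, OP25 & OP27, OP26 & OP27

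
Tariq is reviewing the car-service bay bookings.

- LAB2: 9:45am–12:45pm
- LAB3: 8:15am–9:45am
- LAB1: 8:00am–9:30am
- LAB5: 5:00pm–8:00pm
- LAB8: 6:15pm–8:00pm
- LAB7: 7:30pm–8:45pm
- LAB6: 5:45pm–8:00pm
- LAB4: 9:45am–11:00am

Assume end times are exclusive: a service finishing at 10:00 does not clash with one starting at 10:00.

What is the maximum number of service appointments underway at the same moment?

Sort all start/end points and keep a running count:
8:00am start LAB1 → 1
8:15am start LAB3 → 2
9:30am end LAB1 → 1
9:45am end LAB3 → 0
9:45am start LAB2 → 1
9:45am start LAB4 → 2
11:00am end LAB4 → 1
12:45pm end LAB2 → 0
5:00pm start LAB5 → 1
5:45pm start LAB6 → 2
6:15pm start LAB8 → 3
7:30pm start LAB7 → 4
8:00pm end LAB5 → 3
8:00pm end LAB6 → 2
8:00pm end LAB8 → 1
8:45pm end LAB7 → 0
Peak is 4, at 7:30pm (LAB5, LAB6, LAB7, LAB8).

4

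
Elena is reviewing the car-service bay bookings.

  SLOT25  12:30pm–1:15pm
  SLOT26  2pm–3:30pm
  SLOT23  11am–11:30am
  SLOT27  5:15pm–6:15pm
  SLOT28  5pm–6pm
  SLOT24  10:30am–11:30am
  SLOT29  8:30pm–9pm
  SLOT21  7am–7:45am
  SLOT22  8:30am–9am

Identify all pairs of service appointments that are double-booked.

SLOT23 & SLOT24, SLOT27 & SLOT28

Check each pair: they overlap iff neither finishes before the other starts.
Sorted by start: SLOT21, SLOT22, SLOT24, SLOT23, SLOT25, SLOT26, SLOT28, SLOT27, SLOT29.
SLOT22 starts after SLOT21 ends, so SLOT21 has no further overlaps.
SLOT24 starts after SLOT22 ends, so SLOT22 has no further overlaps.
SLOT23 starts before SLOT24 ends → SLOT24 and SLOT23 overlap.
SLOT25 starts after SLOT24 ends, so SLOT24 has no further overlaps.
SLOT25 starts after SLOT23 ends, so SLOT23 has no further overlaps.
SLOT26 starts after SLOT25 ends, so SLOT25 has no further overlaps.
SLOT28 starts after SLOT26 ends, so SLOT26 has no further overlaps.
SLOT27 starts before SLOT28 ends → SLOT28 and SLOT27 overlap.
SLOT29 starts after SLOT28 ends.
SLOT29 starts after SLOT27 ends.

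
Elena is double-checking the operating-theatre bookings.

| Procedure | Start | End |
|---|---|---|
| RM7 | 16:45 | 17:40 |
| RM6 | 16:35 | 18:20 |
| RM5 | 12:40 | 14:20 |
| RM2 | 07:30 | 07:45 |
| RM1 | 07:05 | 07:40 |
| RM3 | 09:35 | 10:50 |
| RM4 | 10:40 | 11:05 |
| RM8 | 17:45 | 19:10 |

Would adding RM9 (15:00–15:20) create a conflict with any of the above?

RM1: ends 07:40 at or before RM9 starts 15:00 → clear.
RM2: ends 07:45 at or before RM9 starts 15:00 → clear.
RM3: ends 10:50 at or before RM9 starts 15:00 → clear.
RM4: ends 11:05 at or before RM9 starts 15:00 → clear.
RM5: ends 14:20 at or before RM9 starts 15:00 → clear.
RM6: starts 16:35 at or after RM9 ends 15:20 → clear.
RM7: starts 16:45 at or after RM9 ends 15:20 → clear.
RM8: starts 17:45 at or after RM9 ends 15:20 → clear.

No — it doesn't clash with anything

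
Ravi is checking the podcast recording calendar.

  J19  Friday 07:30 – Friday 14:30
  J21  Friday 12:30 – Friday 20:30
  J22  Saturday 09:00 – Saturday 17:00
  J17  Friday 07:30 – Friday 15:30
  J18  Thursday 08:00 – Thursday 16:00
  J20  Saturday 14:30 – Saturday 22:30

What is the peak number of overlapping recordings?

3

Sweep the timeline, counting +1 at each start and −1 at each end (ends before starts at a tie):
Thursday 08:00 start J18 → 1
Thursday 16:00 end J18 → 0
Friday 07:30 start J17 → 1
Friday 07:30 start J19 → 2
Friday 12:30 start J21 → 3
Friday 14:30 end J19 → 2
Friday 15:30 end J17 → 1
Friday 20:30 end J21 → 0
Saturday 09:00 start J22 → 1
Saturday 14:30 start J20 → 2
Saturday 17:00 end J22 → 1
Saturday 22:30 end J20 → 0
Peak is 3, at Friday 12:30 (J17, J19, J21).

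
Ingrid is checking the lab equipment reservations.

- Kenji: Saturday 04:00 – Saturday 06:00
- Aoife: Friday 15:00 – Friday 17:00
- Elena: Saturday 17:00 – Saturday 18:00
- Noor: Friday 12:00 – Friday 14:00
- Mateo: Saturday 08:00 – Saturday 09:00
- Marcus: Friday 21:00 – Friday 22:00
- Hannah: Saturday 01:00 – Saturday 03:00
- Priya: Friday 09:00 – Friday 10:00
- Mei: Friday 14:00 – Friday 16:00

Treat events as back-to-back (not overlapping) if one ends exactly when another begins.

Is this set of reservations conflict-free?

No

Sorted by start: Priya, Noor, Mei, Aoife, Marcus, Hannah, Kenji, Mateo, Elena.
Noor starts after Priya ends; Priya is clear from here.
Mei starts exactly when Noor ends (back-to-back, no overlap); Noor is clear from here.
Aoife starts before Mei ends → Mei and Aoife overlap.
That's a conflict, so the schedule is not conflict-free.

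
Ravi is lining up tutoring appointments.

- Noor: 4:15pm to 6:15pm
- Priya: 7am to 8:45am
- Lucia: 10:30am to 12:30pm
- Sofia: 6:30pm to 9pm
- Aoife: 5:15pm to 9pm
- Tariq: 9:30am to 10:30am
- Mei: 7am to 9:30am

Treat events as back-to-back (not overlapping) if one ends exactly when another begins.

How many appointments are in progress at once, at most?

2

Sweep the timeline, counting +1 at each start and −1 at each end (ends before starts at a tie):
7am start Mei → 1
7am start Priya → 2
8:45am end Priya → 1
9:30am end Mei → 0
9:30am start Tariq → 1
10:30am end Tariq → 0
10:30am start Lucia → 1
12:30pm end Lucia → 0
4:15pm start Noor → 1
5:15pm start Aoife → 2
6:15pm end Noor → 1
6:30pm start Sofia → 2
9pm end Aoife → 1
9pm end Sofia → 0
Peak is 2, at 7am (Mei, Priya).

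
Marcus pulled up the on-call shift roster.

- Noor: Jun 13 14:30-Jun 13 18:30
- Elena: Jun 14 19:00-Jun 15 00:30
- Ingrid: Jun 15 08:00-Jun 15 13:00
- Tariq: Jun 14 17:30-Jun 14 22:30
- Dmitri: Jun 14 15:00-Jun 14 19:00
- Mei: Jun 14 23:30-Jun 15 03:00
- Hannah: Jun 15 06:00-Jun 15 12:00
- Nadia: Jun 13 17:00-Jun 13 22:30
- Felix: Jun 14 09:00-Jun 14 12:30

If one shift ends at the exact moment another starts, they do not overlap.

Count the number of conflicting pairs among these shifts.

Two intervals overlap when each starts before the other ends.
Sorted by start: Noor, Nadia, Felix, Dmitri, Tariq, Elena, Mei, Hannah, Ingrid.
Nadia starts before Noor ends → Noor and Nadia overlap.
Felix starts after Noor ends, so Noor has no further overlaps.
Felix starts after Nadia ends, so Nadia has no further overlaps.
Dmitri starts after Felix ends, so Felix has no further overlaps.
Tariq starts before Dmitri ends → Dmitri and Tariq overlap.
Elena starts exactly when Dmitri ends (back-to-back, no overlap), so Dmitri has no further overlaps.
Elena starts before Tariq ends → Tariq and Elena overlap.
Mei starts after Tariq ends, so Tariq has no further overlaps.
Mei starts before Elena ends → Elena and Mei overlap.
Hannah starts after Elena ends, so Elena has no further overlaps.
Hannah starts after Mei ends, so Mei has no further overlaps.
Ingrid starts before Hannah ends → Hannah and Ingrid overlap.
Overlapping pairs: Dmitri & Tariq, Elena & Mei, Elena & Tariq, Hannah & Ingrid, Nadia & Noor — 5 in total.

5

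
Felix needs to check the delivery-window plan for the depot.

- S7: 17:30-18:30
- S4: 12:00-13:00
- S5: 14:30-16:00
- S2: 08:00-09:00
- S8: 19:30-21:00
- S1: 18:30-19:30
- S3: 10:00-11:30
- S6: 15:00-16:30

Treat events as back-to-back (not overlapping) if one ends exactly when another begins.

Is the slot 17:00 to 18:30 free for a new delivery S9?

S2: ends 09:00 at or before S9 starts 17:00 → clear.
S3: ends 11:30 at or before S9 starts 17:00 → clear.
S4: ends 13:00 at or before S9 starts 17:00 → clear.
S5: ends 16:00 at or before S9 starts 17:00 → clear.
S6: ends 16:30 at or before S9 starts 17:00 → clear.
S7: starts 17:30 before S9 ends 18:30, and ends 18:30 after S9 starts 17:00 → overlap.
S1: starts 18:30 at or after S9 ends 18:30 → clear.
S8: starts 19:30 at or after S9 ends 18:30 → clear.
S9 overlaps S7.

No — it overlaps S7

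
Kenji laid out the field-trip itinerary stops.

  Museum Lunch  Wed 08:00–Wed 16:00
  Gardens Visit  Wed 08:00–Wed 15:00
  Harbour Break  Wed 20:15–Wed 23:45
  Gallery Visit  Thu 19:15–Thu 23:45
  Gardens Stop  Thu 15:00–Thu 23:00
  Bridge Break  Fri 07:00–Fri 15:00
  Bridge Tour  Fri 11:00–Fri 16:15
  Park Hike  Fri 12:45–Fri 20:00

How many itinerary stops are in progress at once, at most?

Walk through starts and ends in time order (an end at T is processed before a start at T):
Wed 08:00 start Gardens Visit → 1
Wed 08:00 start Museum Lunch → 2
Wed 15:00 end Gardens Visit → 1
Wed 16:00 end Museum Lunch → 0
Wed 20:15 start Harbour Break → 1
Wed 23:45 end Harbour Break → 0
Thu 15:00 start Gardens Stop → 1
Thu 19:15 start Gallery Visit → 2
Thu 23:00 end Gardens Stop → 1
Thu 23:45 end Gallery Visit → 0
Fri 07:00 start Bridge Break → 1
Fri 11:00 start Bridge Tour → 2
Fri 12:45 start Park Hike → 3
Fri 15:00 end Bridge Break → 2
Fri 16:15 end Bridge Tour → 1
Fri 20:00 end Park Hike → 0
Peak is 3, at Fri 12:45 (Bridge Break, Bridge Tour, Park Hike).

3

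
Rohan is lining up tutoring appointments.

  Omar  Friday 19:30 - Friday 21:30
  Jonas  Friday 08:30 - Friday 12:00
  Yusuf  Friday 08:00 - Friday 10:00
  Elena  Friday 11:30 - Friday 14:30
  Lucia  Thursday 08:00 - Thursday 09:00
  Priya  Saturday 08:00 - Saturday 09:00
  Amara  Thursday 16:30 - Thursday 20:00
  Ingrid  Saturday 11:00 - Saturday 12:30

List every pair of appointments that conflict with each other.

Sorted by start: Lucia, Amara, Yusuf, Jonas, Elena, Omar, Priya, Ingrid.
Amara starts after Lucia ends; Lucia is clear from here.
Yusuf starts after Amara ends; Amara is clear from here.
Jonas starts before Yusuf ends → Yusuf and Jonas overlap.
Elena starts after Yusuf ends; Yusuf is clear from here.
Elena starts before Jonas ends → Jonas and Elena overlap.
Omar starts after Jonas ends; Jonas is clear from here.
Omar starts after Elena ends; Elena is clear from here.
Priya starts after Omar ends; Omar is clear from here.
Ingrid starts after Priya ends.

Elena & Jonas, Jonas & Yusuf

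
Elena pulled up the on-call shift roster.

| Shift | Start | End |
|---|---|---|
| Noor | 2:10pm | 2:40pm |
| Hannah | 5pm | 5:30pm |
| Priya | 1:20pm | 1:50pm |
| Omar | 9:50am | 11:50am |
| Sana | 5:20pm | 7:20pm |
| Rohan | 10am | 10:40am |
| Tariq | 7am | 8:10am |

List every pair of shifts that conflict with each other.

Check each pair: they overlap iff neither finishes before the other starts.
Sorted by start: Tariq, Omar, Rohan, Priya, Noor, Hannah, Sana.
Omar starts after Tariq ends, so Tariq has no further overlaps.
Rohan starts before Omar ends → Omar and Rohan overlap.
Priya starts after Omar ends, so Omar has no further overlaps.
Priya starts after Rohan ends, so Rohan has no further overlaps.
Noor starts after Priya ends, so Priya has no further overlaps.
Hannah starts after Noor ends, so Noor has no further overlaps.
Sana starts before Hannah ends → Hannah and Sana overlap.

Hannah & Sana, Omar & Rohan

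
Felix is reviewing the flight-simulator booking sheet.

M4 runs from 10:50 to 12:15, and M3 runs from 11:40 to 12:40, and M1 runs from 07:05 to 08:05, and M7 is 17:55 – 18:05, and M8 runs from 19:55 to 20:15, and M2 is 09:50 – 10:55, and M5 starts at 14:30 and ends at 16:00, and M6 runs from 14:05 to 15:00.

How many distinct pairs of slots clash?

3

Sorted by start: M1, M2, M4, M3, M6, M5, M7, M8.
M2 starts after M1 ends, so nothing later overlaps M1 either.
M4 starts before M2 ends → M2 and M4 overlap.
M3 starts after M2 ends, so nothing later overlaps M2 either.
M3 starts before M4 ends → M4 and M3 overlap.
M6 starts after M4 ends, so nothing later overlaps M4 either.
M6 starts after M3 ends, so nothing later overlaps M3 either.
M5 starts before M6 ends → M6 and M5 overlap.
M7 starts after M6 ends, so nothing later overlaps M6 either.
M7 starts after M5 ends, so nothing later overlaps M5 either.
M8 starts after M7 ends.
Overlapping pairs: M2 & M4, M3 & M4, M5 & M6 — 3 in total.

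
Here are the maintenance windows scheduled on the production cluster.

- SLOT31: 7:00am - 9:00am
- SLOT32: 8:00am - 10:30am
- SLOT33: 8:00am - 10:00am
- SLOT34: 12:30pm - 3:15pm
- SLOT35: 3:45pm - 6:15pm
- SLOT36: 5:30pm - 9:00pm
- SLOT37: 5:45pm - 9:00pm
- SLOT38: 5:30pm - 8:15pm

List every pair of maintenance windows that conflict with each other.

SLOT31 & SLOT32, SLOT31 & SLOT33, SLOT32 & SLOT33, SLOT35 & SLOT36, SLOT35 & SLOT37, SLOT35 & SLOT38, SLOT36 & SLOT37, SLOT36 & SLOT38, SLOT37 & SLOT38

Sorted by start: SLOT31, SLOT32, SLOT33, SLOT34, SLOT35, SLOT36, SLOT38, SLOT37.
SLOT32 starts before SLOT31 ends → SLOT31 and SLOT32 overlap.
SLOT33 starts before SLOT31 ends → SLOT31 and SLOT33 overlap.
SLOT34 starts after SLOT31 ends; SLOT31 is clear from here.
SLOT33 starts before SLOT32 ends → SLOT32 and SLOT33 overlap.
SLOT34 starts after SLOT32 ends; SLOT32 is clear from here.
SLOT34 starts after SLOT33 ends; SLOT33 is clear from here.
SLOT35 starts after SLOT34 ends; SLOT34 is clear from here.
SLOT36 starts before SLOT35 ends → SLOT35 and SLOT36 overlap.
SLOT38 starts before SLOT35 ends → SLOT35 and SLOT38 overlap.
SLOT37 starts before SLOT35 ends → SLOT35 and SLOT37 overlap.
SLOT38 starts before SLOT36 ends → SLOT36 and SLOT38 overlap.
SLOT37 starts before SLOT36 ends → SLOT36 and SLOT37 overlap.
SLOT37 starts before SLOT38 ends → SLOT38 and SLOT37 overlap.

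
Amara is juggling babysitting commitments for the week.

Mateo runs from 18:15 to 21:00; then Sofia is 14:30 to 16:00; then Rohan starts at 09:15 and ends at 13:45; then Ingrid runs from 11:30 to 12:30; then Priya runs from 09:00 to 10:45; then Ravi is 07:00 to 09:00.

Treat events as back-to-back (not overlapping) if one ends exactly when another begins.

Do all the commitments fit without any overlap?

No

Sorted by start: Ravi, Priya, Rohan, Ingrid, Sofia, Mateo.
Priya starts exactly when Ravi ends (back-to-back, no overlap) — done with Ravi.
Rohan starts before Priya ends → Priya and Rohan overlap.
That's a conflict, so the schedule is not conflict-free.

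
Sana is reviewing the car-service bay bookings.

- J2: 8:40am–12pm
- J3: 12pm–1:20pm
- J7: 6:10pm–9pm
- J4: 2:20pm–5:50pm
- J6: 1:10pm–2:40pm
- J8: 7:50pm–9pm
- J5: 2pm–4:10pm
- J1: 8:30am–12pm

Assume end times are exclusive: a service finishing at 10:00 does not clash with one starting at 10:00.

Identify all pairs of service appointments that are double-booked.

Two intervals overlap when each starts before the other ends.
Sorted by start: J1, J2, J3, J6, J5, J4, J7, J8.
J2 starts before J1 ends → J1 and J2 overlap.
J3 starts exactly when J1 ends (back-to-back, no overlap) — done with J1.
J3 starts exactly when J2 ends (back-to-back, no overlap) — done with J2.
J6 starts before J3 ends → J3 and J6 overlap.
J5 starts after J3 ends — done with J3.
J5 starts before J6 ends → J6 and J5 overlap.
J4 starts before J6 ends → J6 and J4 overlap.
J7 starts after J6 ends — done with J6.
J4 starts before J5 ends → J5 and J4 overlap.
J7 starts after J5 ends — done with J5.
J7 starts after J4 ends — done with J4.
J8 starts before J7 ends → J7 and J8 overlap.

J1 & J2, J3 & J6, J4 & J5, J4 & J6, J5 & J6, J7 & J8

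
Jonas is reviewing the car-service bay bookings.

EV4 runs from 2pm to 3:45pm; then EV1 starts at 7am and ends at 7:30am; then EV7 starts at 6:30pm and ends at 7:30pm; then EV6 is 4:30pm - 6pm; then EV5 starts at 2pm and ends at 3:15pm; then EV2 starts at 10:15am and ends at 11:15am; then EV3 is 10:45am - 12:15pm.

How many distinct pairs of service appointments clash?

2

Sorted by start: EV1, EV2, EV3, EV4, EV5, EV6, EV7.
EV2 starts after EV1 ends, so EV1 has no further overlaps.
EV3 starts before EV2 ends → EV2 and EV3 overlap.
EV4 starts after EV2 ends, so EV2 has no further overlaps.
EV4 starts after EV3 ends, so EV3 has no further overlaps.
EV5 starts before EV4 ends → EV4 and EV5 overlap.
EV6 starts after EV4 ends, so EV4 has no further overlaps.
EV6 starts after EV5 ends, so EV5 has no further overlaps.
EV7 starts after EV6 ends.
Overlapping pairs: EV2 & EV3, EV4 & EV5 — 2 in total.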